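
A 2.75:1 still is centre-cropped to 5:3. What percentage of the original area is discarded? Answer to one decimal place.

39.4%

The height stays; only width is cut (since 5:3 is narrower than 2.75:1).
Fraction kept = (1.667)/(2.750) ≈ 60.61%, so 39.39% is lost.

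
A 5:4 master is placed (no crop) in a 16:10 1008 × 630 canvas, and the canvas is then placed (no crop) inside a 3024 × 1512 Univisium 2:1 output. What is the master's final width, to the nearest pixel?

1890 px

5:4 in 1008×630: fills the height, so the master is 787.50 × 630.00.
Second fit — the 16:10 canvas into 3024×1512 spans the height: 2419.20 × 1512.00 (×2.4000 from 1008×630).
The master scales with it: width 787.50 × 2.4000 ≈ 1890.00.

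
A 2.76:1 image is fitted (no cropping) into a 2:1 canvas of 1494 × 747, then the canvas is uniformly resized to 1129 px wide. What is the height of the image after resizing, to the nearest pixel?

409 px

In the 1494×747 frame the image fills the width: height = 1494 / 2.760 ≈ 541.30 px.
Resizing to 1129 px wide multiplies everything by 0.7557: 541.30 → 409.06 px.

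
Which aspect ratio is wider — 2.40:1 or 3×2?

2.4 and 3×2 = 1.5; 2.4 > 1.5.

2.40:1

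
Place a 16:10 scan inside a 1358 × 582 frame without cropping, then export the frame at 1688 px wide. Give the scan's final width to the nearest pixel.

In the 1358×582 frame the scan fills the height: width = 582 × 16/10 ≈ 931.20 px.
Scaling 1358 → 1688 is ×1.2430, so the width becomes 931.20 × 1.2430 ≈ 1157.49 px.

1157 px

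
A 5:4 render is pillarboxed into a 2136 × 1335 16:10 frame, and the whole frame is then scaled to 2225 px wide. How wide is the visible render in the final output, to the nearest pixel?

Fitted into 2136×1335, the render spans the height; its width is 1335 × 5/4 ≈ 1668.75 px.
The frame scales by 2225/2136 = 1.0417; 1668.75 × 1.0417 ≈ 1738.28 px.

1738 px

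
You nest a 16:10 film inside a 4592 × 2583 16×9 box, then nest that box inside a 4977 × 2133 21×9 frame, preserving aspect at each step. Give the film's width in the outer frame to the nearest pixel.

16:10 in 4592×2583: fills the height, so the film is 4132.80 × 2583.00.
16×9 in 4977×2133: fills the height, so the intermediate becomes 3792.00 × 2133.00 — a scale of ×0.8258.
Applying the same ×0.8258: 4132.80 → 3412.80.

3413 px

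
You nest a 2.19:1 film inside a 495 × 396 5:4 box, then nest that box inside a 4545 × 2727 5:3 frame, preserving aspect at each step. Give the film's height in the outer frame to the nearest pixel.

1557 px

First fit — 2.19:1 into 495×396 spans the width: 495.00 × 226.03.
The 5:4 canvas is height-limited in 4545×2727, giving 3408.75 × 2727.00; scale factor 6.8864.
Applying the same ×6.8864: 226.03 → 1556.51.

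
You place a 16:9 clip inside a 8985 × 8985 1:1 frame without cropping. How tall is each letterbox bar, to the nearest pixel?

1965 px

Since 1.778 > 1.000, the clip is width-limited.
Content height = 8985 × 9/16 ≈ 5054.06 px.
8985 − 5054.06 = 3930.94 px of bars (1965.47 each).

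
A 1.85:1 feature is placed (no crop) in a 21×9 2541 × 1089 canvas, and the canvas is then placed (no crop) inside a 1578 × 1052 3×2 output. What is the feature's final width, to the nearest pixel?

1251 px

First fit — 1.85:1 into 2541×1089 spans the height: 2014.65 × 1089.00.
Second fit — the 21×9 canvas into 1578×1052 spans the width: 1578.00 × 676.29 (×0.6210 from 2541×1089).
So the feature's width is 2014.65 × 0.6210 ≈ 1251.13.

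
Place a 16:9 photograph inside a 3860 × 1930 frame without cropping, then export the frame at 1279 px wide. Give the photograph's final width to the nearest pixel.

1137 px

Fitted into 3860×1930, the photograph spans the height; its width is 1930 × 16/9 ≈ 3431.11 px.
Scaling 3860 → 1279 is ×0.3313, so the width becomes 3431.11 × 0.3313 ≈ 1136.89 px.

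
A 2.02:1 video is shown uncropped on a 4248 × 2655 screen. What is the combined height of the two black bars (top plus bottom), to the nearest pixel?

2.02:1 is wider than 16×10, so it spans the full width.
The video is 4248 / 2.020 ≈ 2102.97 px tall.
Leftover height: 2655 − 2102.97 = 552.03 px.

552 px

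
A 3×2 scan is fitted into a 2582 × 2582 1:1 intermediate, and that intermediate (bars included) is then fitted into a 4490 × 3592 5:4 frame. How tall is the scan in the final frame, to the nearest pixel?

2395 px

First fit — 3×2 into 2582×2582 spans the width: 2582.00 × 1721.33.
The 1:1 canvas is height-limited in 4490×3592, giving 3592.00 × 3592.00; scale factor 1.3912.
The scan scales with it: height 1721.33 × 1.3912 ≈ 2394.67.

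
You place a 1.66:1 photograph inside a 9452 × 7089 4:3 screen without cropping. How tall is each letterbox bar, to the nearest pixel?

1.66:1 (1.660) > 4:3 (1.333), so the photograph fills the width.
Content height = 9452 / 1.660 ≈ 5693.98 px.
Black = 7089 − 5693.98 = 1395.02 px, or 697.51 per bar.

698 px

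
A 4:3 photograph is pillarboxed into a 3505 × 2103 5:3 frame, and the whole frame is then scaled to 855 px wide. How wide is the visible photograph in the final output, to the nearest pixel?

684 px

At 3505×2103 the photograph is height-limited, so width = 2103 × 4/3 ≈ 2804.00 px.
The frame scales by 855/3505 = 0.2439; 2804.00 × 0.2439 ≈ 684.00 px.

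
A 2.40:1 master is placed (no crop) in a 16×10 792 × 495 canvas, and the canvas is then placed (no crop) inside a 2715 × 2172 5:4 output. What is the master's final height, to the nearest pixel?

1131 px

First fit — 2.40:1 into 792×495 spans the width: 792.00 × 330.00.
Second fit — the 16×10 canvas into 2715×2172 spans the width: 2715.00 × 1696.88 (×3.4280 from 792×495).
So the master's height is 330.00 × 3.4280 ≈ 1131.25.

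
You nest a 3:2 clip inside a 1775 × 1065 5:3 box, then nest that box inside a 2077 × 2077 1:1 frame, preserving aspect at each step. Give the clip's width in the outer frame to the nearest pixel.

Inside the 1775×1065 canvas the clip is height-limited at 1597.50 × 1065.00.
5:3 in 2077×2077: fills the width, so the intermediate becomes 2077.00 × 1246.20 — a scale of ×1.1701.
So the clip's width is 1597.50 × 1.1701 ≈ 1869.30.

1869 px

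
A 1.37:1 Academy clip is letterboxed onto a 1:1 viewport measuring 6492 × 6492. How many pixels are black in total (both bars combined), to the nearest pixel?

11382514 pixels

1.37:1 Academy (1.370) > 1:1 (1.000), so the clip fills the width.
Content height = 6492 / 1.370 ≈ 4738.6861 px.
Leftover height: 6492 − 4738.6861 = 1753.3139 px.
That's 1753.3139 × 6492 ≈ 11382514 black pixels.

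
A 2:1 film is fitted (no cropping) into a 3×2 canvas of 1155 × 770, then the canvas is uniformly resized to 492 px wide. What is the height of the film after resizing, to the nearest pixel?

At 1155×770 the film is width-limited, so height = 1155 × 1/2 ≈ 577.50 px.
Resizing to 492 px wide multiplies everything by 0.4260: 577.50 → 246.00 px.

246 px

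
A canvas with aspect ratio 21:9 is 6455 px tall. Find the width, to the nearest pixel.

15062 px

Width = 6455 / 9 × 21 = 15061.67.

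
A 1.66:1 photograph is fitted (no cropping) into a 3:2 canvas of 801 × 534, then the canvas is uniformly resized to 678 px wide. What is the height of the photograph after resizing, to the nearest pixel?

In the 801×534 frame the photograph fills the width: height = 801 / 1.660 ≈ 482.53 px.
Scaling 801 → 678 is ×0.8464, so the height becomes 482.53 × 0.8464 ≈ 408.43 px.

408 px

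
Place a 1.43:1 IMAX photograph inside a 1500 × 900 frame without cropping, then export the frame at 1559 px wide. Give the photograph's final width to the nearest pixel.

1338 px

In the 1500×900 frame the photograph fills the height: width = 900 × 1.430 ≈ 1287.00 px.
The frame scales by 1559/1500 = 1.0393; 1287.00 × 1.0393 ≈ 1337.62 px.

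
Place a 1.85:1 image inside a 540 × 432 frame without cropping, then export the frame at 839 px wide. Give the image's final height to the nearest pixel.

454 px

At 540×432 the image is width-limited, so height = 540 / 1.850 ≈ 291.89 px.
The frame scales by 839/540 = 1.5537; 291.89 × 1.5537 ≈ 453.51 px.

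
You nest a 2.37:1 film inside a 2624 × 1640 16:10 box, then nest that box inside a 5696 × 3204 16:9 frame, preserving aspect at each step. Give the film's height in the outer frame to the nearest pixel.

2163 px

2.37:1 in 2624×1640: fills the width, so the film is 2624.00 × 1107.17.
16:10 in 5696×3204: fills the height, so the intermediate becomes 5126.40 × 3204.00 — a scale of ×1.9537.
The film scales with it: height 1107.17 × 1.9537 ≈ 2163.04.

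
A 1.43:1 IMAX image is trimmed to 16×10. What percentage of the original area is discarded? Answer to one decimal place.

10.6%

Going from 1.43:1 IMAX to 16×10 means cutting height while keeping width.
Fraction kept = (1.430)/(1.600) ≈ 89.38%, so 10.62% is lost.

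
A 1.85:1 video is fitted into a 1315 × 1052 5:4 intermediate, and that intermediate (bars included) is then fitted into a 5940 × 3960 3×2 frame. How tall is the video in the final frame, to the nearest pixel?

Inside the 1315×1052 canvas the video is width-limited at 1315.00 × 710.81.
The 5:4 canvas is height-limited in 5940×3960, giving 4950.00 × 3960.00; scale factor 3.7643.
The video scales with it: height 710.81 × 3.7643 ≈ 2675.68.

2676 px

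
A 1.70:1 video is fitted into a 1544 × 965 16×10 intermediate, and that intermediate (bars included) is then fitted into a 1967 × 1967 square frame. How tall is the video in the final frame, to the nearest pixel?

Inside the 1544×965 canvas the video is width-limited at 1544.00 × 908.24.
Second fit — the 16×10 canvas into 1967×1967 spans the width: 1967.00 × 1229.38 (×1.2740 from 1544×965).
Applying the same ×1.2740: 908.24 → 1157.06.

1157 px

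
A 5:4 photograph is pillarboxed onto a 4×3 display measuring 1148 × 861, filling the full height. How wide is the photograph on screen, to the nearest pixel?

1076 px

That makes the image 1076.25 px wide (861 × 5/4).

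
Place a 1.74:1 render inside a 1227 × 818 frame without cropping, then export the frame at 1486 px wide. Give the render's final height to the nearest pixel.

In the 1227×818 frame the render fills the width: height = 1227 / 1.740 ≈ 705.17 px.
Resizing to 1486 px wide multiplies everything by 1.2111: 705.17 → 854.02 px.

854 px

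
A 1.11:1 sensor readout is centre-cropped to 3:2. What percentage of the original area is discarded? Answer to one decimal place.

26.0%

The width stays; only height is cut (since 3:2 is wider than 1.11:1).
Fraction kept = (1.110)/(1.500) ≈ 74.00%, so 26.00% is lost.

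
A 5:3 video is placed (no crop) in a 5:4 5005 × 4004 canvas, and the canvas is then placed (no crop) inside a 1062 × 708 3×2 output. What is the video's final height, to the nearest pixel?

531 px

Inside the 5005×4004 canvas the video is width-limited at 5005.00 × 3003.00.
Second fit — the 5:4 canvas into 1062×708 spans the height: 885.00 × 708.00 (×0.1768 from 5005×4004).
So the video's height is 3003.00 × 0.1768 ≈ 531.00.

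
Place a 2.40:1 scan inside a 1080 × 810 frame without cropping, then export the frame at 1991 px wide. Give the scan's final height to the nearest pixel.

830 px

At 1080×810 the scan is width-limited, so height = 1080 / 2.400 ≈ 450.00 px.
The frame scales by 1991/1080 = 1.8435; 450.00 × 1.8435 ≈ 829.58 px.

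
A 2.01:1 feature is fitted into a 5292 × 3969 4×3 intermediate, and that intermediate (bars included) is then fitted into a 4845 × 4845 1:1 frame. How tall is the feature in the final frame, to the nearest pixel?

Inside the 5292×3969 canvas the feature is width-limited at 5292.00 × 2632.84.
Second fit — the 4×3 canvas into 4845×4845 spans the width: 4845.00 × 3633.75 (×0.9155 from 5292×3969).
Applying the same ×0.9155: 2632.84 → 2410.45.

2410 px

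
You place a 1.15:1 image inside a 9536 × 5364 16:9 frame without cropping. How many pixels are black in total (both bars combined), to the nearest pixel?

1.15:1 (1.150) < 16:9 (1.778), so the image fills the height.
The image is 5364 × 1.150 ≈ 6168.6000 px wide.
9536 − 6168.6000 = 3367.4000 px of bars.
That's 3367.4000 × 5364 ≈ 18062734 black pixels.

18062734 pixels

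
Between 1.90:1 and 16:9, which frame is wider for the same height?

1.90:1

1.9 and 16:9 = 1.778; 1.9 > 1.778.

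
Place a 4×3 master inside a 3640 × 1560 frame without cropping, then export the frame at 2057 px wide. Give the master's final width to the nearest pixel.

1175 px

At 3640×1560 the master is height-limited, so width = 1560 × 4/3 ≈ 2080.00 px.
The frame scales by 2057/3640 = 0.5651; 2080.00 × 0.5651 ≈ 1175.43 px.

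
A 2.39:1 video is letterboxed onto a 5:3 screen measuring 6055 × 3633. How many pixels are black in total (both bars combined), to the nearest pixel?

2.39:1 is wider than 5:3, so it spans the full width.
The video is 6055 / 2.390 ≈ 2533.4728 px tall.
3633 − 2533.4728 = 1099.5272 px of bars.
Across the 6055-px span: 1099.5272 × 6055 ≈ 6657637 px.

6657637 pixels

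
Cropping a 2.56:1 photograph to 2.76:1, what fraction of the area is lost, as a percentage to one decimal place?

7.2%

2.76:1 is wider than 2.56:1, so the crop keeps the full width and trims the height.
Area ratio = (2.560)/(2.760) = 92.75%; the remaining 7.25% is cropped out.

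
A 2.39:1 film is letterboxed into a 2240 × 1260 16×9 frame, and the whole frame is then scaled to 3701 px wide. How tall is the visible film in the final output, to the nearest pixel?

1549 px

Fitted into 2240×1260, the film spans the width; its height is 2240 / 2.390 ≈ 937.24 px.
The frame scales by 3701/2240 = 1.6522; 937.24 × 1.6522 ≈ 1548.54 px.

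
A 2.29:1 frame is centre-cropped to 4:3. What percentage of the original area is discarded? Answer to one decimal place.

41.8%

4:3 is narrower than 2.29:1, so the crop keeps the full height and trims the width.
Area ratio = (1.333)/(2.290) = 58.22%; the remaining 41.78% is cropped out.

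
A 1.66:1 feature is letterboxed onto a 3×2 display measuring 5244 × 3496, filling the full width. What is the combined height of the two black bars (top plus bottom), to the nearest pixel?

Content height = 5244 / 1.660 ≈ 3159.04 px.
Black = 3496 − 3159.04 = 336.96 px.

337 px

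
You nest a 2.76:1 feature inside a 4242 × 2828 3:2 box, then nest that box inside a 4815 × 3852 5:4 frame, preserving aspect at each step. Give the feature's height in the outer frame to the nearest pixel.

First fit — 2.76:1 into 4242×2828 spans the width: 4242.00 × 1536.96.
The 3:2 canvas is width-limited in 4815×3852, giving 4815.00 × 3210.00; scale factor 1.1351.
Applying the same ×1.1351: 1536.96 → 1744.57.

1745 px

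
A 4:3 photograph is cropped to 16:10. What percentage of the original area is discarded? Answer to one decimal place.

16.7%

The width stays; only height is cut (since 16:10 is wider than 4:3).
Fraction kept = (1.333)/(1.600) ≈ 83.33%, so 16.67% is lost.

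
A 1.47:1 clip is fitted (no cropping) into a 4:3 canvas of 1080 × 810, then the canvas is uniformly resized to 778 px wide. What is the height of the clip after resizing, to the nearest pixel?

Fitted into 1080×810, the clip spans the width; its height is 1080 / 1.470 ≈ 734.69 px.
Scaling 1080 → 778 is ×0.7204, so the height becomes 734.69 × 0.7204 ≈ 529.25 px.

529 px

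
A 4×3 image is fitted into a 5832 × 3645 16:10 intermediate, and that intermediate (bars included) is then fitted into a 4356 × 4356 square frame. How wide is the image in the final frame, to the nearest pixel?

First fit — 4×3 into 5832×3645 spans the height: 4860.00 × 3645.00.
Second fit — the 16:10 canvas into 4356×4356 spans the width: 4356.00 × 2722.50 (×0.7469 from 5832×3645).
The image scales with it: width 4860.00 × 0.7469 ≈ 3630.00.

3630 px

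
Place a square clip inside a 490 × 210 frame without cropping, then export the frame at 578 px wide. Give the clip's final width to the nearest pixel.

248 px

In the 490×210 frame the clip fills the height: width = 210 × 1/1 ≈ 210.00 px.
Resizing to 578 px wide multiplies everything by 1.1796: 210.00 → 247.71 px.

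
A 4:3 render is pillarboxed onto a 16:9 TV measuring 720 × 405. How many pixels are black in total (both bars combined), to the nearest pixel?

72900 pixels

4:3 is narrower than 16:9, so it spans the full height.
Content width = 405 × 4/3 ≈ 540.0000 px.
Leftover width: 720 − 540.0000 = 180.0000 px.
Across the 405-px span: 180.0000 × 405 ≈ 72900 px.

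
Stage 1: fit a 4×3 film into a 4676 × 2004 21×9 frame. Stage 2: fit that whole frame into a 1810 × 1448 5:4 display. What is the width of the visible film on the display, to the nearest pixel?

1034 px

4×3 in 4676×2004: fills the height, so the film is 2672.00 × 2004.00.
The 21×9 canvas is width-limited in 1810×1448, giving 1810.00 × 775.71; scale factor 0.3871.
The film scales with it: width 2672.00 × 0.3871 ≈ 1034.29.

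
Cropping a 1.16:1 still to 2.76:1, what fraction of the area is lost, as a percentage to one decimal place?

Going from 1.16:1 to 2.76:1 means cutting height while keeping width.
Fraction kept = (1.160)/(2.760) ≈ 42.03%, so 57.97% is lost.

58.0%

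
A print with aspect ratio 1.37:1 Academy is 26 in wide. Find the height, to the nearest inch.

Height = 26 / 1.370 = 18.98.

19 in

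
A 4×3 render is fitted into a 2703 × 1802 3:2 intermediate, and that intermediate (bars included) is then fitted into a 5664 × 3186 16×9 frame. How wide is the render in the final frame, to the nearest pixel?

4248 px

First fit — 4×3 into 2703×1802 spans the height: 2402.67 × 1802.00.
3:2 in 5664×3186: fills the height, so the intermediate becomes 4779.00 × 3186.00 — a scale of ×1.7680.
The render scales with it: width 2402.67 × 1.7680 ≈ 4248.00.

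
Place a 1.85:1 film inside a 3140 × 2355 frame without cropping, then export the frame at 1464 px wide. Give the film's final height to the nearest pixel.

Fitted into 3140×2355, the film spans the width; its height is 3140 / 1.850 ≈ 1697.30 px.
Resizing to 1464 px wide multiplies everything by 0.4662: 1697.30 → 791.35 px.

791 px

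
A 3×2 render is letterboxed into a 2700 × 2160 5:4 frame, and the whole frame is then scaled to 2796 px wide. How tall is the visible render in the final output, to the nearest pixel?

1864 px

Fitted into 2700×2160, the render spans the width; its height is 2700 × 2/3 ≈ 1800.00 px.
Resizing to 2796 px wide multiplies everything by 1.0356: 1800.00 → 1864.00 px.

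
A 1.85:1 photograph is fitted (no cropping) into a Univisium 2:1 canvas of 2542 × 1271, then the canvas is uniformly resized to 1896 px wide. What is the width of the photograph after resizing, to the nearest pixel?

1754 px

Fitted into 2542×1271, the photograph spans the height; its width is 1271 × 1.850 ≈ 2351.35 px.
Resizing to 1896 px wide multiplies everything by 0.7459: 2351.35 → 1753.80 px.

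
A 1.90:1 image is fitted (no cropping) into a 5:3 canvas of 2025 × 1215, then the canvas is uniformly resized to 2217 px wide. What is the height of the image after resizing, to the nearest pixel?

Fitted into 2025×1215, the image spans the width; its height is 2025 / 1.900 ≈ 1065.79 px.
Resizing to 2217 px wide multiplies everything by 1.0948: 1065.79 → 1166.84 px.

1167 px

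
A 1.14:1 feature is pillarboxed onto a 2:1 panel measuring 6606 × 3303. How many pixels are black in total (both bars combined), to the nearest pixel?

1.14:1 is narrower than 2:1, so it spans the full height.
The feature is 3303 × 1.140 ≈ 3765.4200 px wide.
Black = 6606 − 3765.4200 = 2840.5800 px.
That's 2840.5800 × 3303 ≈ 9382436 black pixels.

9382436 pixels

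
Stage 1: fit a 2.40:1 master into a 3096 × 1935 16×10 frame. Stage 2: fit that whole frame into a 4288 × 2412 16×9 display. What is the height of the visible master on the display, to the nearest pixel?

1608 px

Inside the 3096×1935 canvas the master is width-limited at 3096.00 × 1290.00.
The 16×10 canvas is height-limited in 4288×2412, giving 3859.20 × 2412.00; scale factor 1.2465.
The master scales with it: height 1290.00 × 1.2465 ≈ 1608.00.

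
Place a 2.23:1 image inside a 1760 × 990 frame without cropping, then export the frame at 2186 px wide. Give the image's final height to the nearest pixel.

980 px

At 1760×990 the image is width-limited, so height = 1760 / 2.230 ≈ 789.24 px.
The frame scales by 2186/1760 = 1.2420; 789.24 × 1.2420 ≈ 980.27 px.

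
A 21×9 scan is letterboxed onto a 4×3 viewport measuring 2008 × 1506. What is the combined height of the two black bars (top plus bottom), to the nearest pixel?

Since 2.333 > 1.333, the scan is width-limited.
Content height = 2008 × 9/21 ≈ 860.57 px.
Black = 1506 − 860.57 = 645.43 px.

645 px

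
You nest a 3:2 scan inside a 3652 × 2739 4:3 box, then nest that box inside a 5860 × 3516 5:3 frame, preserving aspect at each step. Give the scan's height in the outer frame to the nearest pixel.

3125 px

Inside the 3652×2739 canvas the scan is width-limited at 3652.00 × 2434.67.
Second fit — the 4:3 canvas into 5860×3516 spans the height: 4688.00 × 3516.00 (×1.2837 from 3652×2739).
So the scan's height is 2434.67 × 1.2837 ≈ 3125.33.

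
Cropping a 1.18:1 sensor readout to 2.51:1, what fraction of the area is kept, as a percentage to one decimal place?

The width stays; only height is cut (since 2.51:1 is wider than 1.18:1).
Area ratio = (1.180)/(2.510) = 47.01% retained.

47.0%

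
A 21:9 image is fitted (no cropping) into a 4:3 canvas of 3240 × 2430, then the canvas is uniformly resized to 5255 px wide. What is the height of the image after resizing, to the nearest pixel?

2252 px

At 3240×2430 the image is width-limited, so height = 3240 × 9/21 ≈ 1388.57 px.
Scaling 3240 → 5255 is ×1.6219, so the height becomes 1388.57 × 1.6219 ≈ 2252.14 px.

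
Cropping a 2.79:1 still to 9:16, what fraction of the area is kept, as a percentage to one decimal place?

Going from 2.79:1 to 9:16 means cutting width while keeping height.
Area ratio = (0.562)/(2.790) = 20.16% retained.

20.2%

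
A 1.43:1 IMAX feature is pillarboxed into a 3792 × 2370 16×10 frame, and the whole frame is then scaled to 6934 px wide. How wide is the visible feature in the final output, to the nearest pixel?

6197 px

In the 3792×2370 frame the feature fills the height: width = 2370 × 1.430 ≈ 3389.10 px.
Resizing to 6934 px wide multiplies everything by 1.8286: 3389.10 → 6197.26 px.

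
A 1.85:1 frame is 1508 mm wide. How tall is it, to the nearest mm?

Height = 1508 / 1.850 = 815.14.

815 mm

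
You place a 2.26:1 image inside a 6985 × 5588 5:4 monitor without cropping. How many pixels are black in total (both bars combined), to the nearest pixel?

17443585 pixels

2.26:1 (2.260) > 5:4 (1.250), so the image fills the width.
The image is 6985 / 2.260 ≈ 3090.7080 px tall.
Black = 5588 − 3090.7080 = 2497.2920 px.
That's 2497.2920 × 6985 ≈ 17443585 black pixels.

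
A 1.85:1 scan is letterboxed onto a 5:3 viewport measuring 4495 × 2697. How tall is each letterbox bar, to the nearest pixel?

134 px

Since 1.850 > 1.667, the scan is width-limited.
Content height = 4495 / 1.850 ≈ 2429.73 px.
Leftover height: 2697 − 2429.73 = 267.27 px → 133.64 each side.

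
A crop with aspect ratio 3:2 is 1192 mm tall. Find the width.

1192 × 3/2 = 1788.

1788 mm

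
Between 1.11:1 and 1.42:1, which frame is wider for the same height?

1.42:1

1.11 and 1.42; 1.42 > 1.11.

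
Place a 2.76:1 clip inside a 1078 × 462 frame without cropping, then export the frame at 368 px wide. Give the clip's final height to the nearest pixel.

133 px

At 1078×462 the clip is width-limited, so height = 1078 / 2.760 ≈ 390.58 px.
Scaling 1078 → 368 is ×0.3414, so the height becomes 390.58 × 0.3414 ≈ 133.33 px.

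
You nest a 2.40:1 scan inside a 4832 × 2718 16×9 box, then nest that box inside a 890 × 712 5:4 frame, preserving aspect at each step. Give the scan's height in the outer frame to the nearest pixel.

371 px

2.40:1 in 4832×2718: fills the width, so the scan is 4832.00 × 2013.33.
Second fit — the 16×9 canvas into 890×712 spans the width: 890.00 × 500.62 (×0.1842 from 4832×2718).
The scan scales with it: height 2013.33 × 0.1842 ≈ 370.83.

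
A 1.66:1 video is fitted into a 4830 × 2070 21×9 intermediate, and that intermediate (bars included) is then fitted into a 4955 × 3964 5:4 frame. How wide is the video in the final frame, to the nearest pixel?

3525 px

1.66:1 in 4830×2070: fills the height, so the video is 3436.20 × 2070.00.
Second fit — the 21×9 canvas into 4955×3964 spans the width: 4955.00 × 2123.57 (×1.0259 from 4830×2070).
So the video's width is 3436.20 × 1.0259 ≈ 3525.13.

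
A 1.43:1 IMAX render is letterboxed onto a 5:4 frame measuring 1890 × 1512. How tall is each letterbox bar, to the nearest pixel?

Since 1.430 > 1.250, the render is width-limited.
That makes the image 1321.68 px tall (1890 / 1.430).
Leftover height: 1512 − 1321.68 = 190.32 px → 95.16 each side.

95 px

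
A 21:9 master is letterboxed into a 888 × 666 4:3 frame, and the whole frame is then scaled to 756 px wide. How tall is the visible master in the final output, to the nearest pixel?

324 px

At 888×666 the master is width-limited, so height = 888 × 9/21 ≈ 380.57 px.
Scaling 888 → 756 is ×0.8514, so the height becomes 380.57 × 0.8514 ≈ 324.00 px.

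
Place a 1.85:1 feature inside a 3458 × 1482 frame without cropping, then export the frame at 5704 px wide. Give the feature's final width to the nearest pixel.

4522 px

In the 3458×1482 frame the feature fills the height: width = 1482 × 1.850 ≈ 2741.70 px.
Scaling 3458 → 5704 is ×1.6495, so the width becomes 2741.70 × 1.6495 ≈ 4522.46 px.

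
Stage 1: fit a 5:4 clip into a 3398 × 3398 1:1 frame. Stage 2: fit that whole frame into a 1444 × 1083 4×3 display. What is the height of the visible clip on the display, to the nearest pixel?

866 px

Inside the 3398×3398 canvas the clip is width-limited at 3398.00 × 2718.40.
The 1:1 canvas is height-limited in 1444×1083, giving 1083.00 × 1083.00; scale factor 0.3187.
The clip scales with it: height 2718.40 × 0.3187 ≈ 866.40.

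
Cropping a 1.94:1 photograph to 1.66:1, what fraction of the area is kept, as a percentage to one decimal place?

85.6%

Going from 1.94:1 to 1.66:1 means cutting width while keeping height.
Fraction kept = (1.660)/(1.940) ≈ 85.57%.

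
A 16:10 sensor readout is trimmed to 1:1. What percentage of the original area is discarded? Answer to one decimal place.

The height stays; only width is cut (since 1:1 is narrower than 16:10).
(1.000)/(1.600) ≈ 0.625 of the area survives, leaving 37.50% discarded.

37.5%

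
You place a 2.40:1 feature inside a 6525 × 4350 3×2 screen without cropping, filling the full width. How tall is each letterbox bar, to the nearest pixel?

816 px

That makes the image 2718.75 px tall (6525 / 2.400).
4350 − 2718.75 = 1631.25 px of bars (815.62 each).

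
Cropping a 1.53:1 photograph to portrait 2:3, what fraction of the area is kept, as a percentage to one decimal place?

43.6%

Going from 1.53:1 to portrait 2:3 means cutting width while keeping height.
(0.667)/(1.530) ≈ 0.436 of the area survives.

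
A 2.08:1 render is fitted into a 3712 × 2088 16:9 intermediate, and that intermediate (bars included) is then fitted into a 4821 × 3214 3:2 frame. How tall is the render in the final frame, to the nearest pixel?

2318 px

Inside the 3712×2088 canvas the render is width-limited at 3712.00 × 1784.62.
16:9 in 4821×3214: fills the width, so the intermediate becomes 4821.00 × 2711.81 — a scale of ×1.2988.
The render scales with it: height 1784.62 × 1.2988 ≈ 2317.79.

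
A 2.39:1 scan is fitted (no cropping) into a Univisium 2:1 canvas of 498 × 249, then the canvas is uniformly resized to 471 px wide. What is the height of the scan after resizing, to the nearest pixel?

197 px

In the 498×249 frame the scan fills the width: height = 498 / 2.390 ≈ 208.37 px.
Scaling 498 → 471 is ×0.9458, so the height becomes 208.37 × 0.9458 ≈ 197.07 px.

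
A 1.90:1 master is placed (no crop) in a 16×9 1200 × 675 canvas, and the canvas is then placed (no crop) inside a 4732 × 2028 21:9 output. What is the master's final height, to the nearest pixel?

1.90:1 in 1200×675: fills the width, so the master is 1200.00 × 631.58.
16×9 in 4732×2028: fills the height, so the intermediate becomes 3605.33 × 2028.00 — a scale of ×3.0044.
So the master's height is 631.58 × 3.0044 ≈ 1897.54.

1898 px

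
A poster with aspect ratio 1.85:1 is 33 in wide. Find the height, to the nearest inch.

33 / 1.850 = 17.84.

18 in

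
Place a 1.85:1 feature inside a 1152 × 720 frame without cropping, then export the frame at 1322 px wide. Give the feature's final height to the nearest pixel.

In the 1152×720 frame the feature fills the width: height = 1152 / 1.850 ≈ 622.70 px.
The frame scales by 1322/1152 = 1.1476; 622.70 × 1.1476 ≈ 714.59 px.

715 px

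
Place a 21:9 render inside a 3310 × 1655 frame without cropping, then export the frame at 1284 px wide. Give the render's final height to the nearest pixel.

At 3310×1655 the render is width-limited, so height = 3310 × 9/21 ≈ 1418.57 px.
Scaling 3310 → 1284 is ×0.3879, so the height becomes 1418.57 × 0.3879 ≈ 550.29 px.

550 px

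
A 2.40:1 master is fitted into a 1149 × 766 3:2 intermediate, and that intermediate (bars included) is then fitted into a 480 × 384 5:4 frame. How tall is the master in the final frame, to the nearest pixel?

200 px

Inside the 1149×766 canvas the master is width-limited at 1149.00 × 478.75.
The 3:2 canvas is width-limited in 480×384, giving 480.00 × 320.00; scale factor 0.4178.
Applying the same ×0.4178: 478.75 → 200.00.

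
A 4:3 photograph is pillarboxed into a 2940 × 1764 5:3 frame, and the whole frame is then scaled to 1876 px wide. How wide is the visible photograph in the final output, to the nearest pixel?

Fitted into 2940×1764, the photograph spans the height; its width is 1764 × 4/3 ≈ 2352.00 px.
Scaling 2940 → 1876 is ×0.6381, so the width becomes 2352.00 × 0.6381 ≈ 1500.80 px.

1501 px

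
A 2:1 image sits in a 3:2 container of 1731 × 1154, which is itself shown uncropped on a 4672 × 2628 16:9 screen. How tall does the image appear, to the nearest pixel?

First fit — 2:1 into 1731×1154 spans the width: 1731.00 × 865.50.
The 3:2 canvas is height-limited in 4672×2628, giving 3942.00 × 2628.00; scale factor 2.2773.
The image scales with it: height 865.50 × 2.2773 ≈ 1971.00.

1971 px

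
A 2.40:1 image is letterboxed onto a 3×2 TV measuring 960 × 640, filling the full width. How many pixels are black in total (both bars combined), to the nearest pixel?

230400 pixels

Content height = 960 / 2.400 ≈ 400.0000 px.
Leftover height: 640 − 400.0000 = 240.0000 px.
Bar area = 240.0000 × 960 ≈ 230400 px.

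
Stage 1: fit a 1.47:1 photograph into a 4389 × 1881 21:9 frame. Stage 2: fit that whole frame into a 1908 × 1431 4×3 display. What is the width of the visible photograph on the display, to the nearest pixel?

1202 px

1.47:1 in 4389×1881: fills the height, so the photograph is 2765.07 × 1881.00.
The 21:9 canvas is width-limited in 1908×1431, giving 1908.00 × 817.71; scale factor 0.4347.
The photograph scales with it: width 2765.07 × 0.4347 ≈ 1202.04.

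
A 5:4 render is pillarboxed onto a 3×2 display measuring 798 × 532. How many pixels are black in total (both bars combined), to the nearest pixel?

5:4 (1.250) < 3×2 (1.500), so the render fills the height.
That makes the image 665.0000 px wide (532 × 5/4).
798 − 665.0000 = 133.0000 px of bars.
Across the 532-px span: 133.0000 × 532 ≈ 70756 px.

70756 pixels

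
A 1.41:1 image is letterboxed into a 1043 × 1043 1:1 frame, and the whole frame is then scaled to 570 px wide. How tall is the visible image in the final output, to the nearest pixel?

404 px

At 1043×1043 the image is width-limited, so height = 1043 / 1.410 ≈ 739.72 px.
Scaling 1043 → 570 is ×0.5465, so the height becomes 739.72 × 0.5465 ≈ 404.26 px.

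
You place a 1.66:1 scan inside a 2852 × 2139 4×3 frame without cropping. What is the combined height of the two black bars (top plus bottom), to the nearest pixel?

Since 1.660 > 1.333, the scan is width-limited.
That makes the image 1718.07 px tall (2852 / 1.660).
Black = 2139 − 1718.07 = 420.93 px.

421 px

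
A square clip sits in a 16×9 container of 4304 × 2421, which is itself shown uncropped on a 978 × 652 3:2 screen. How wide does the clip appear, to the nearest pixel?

First fit — square into 4304×2421 spans the height: 2421.00 × 2421.00.
The 16×9 canvas is width-limited in 978×652, giving 978.00 × 550.12; scale factor 0.2272.
So the clip's width is 2421.00 × 0.2272 ≈ 550.12.

550 px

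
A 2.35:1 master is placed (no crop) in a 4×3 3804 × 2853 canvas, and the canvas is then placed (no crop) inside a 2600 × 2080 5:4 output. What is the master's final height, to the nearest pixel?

Inside the 3804×2853 canvas the master is width-limited at 3804.00 × 1618.72.
4×3 in 2600×2080: fills the width, so the intermediate becomes 2600.00 × 1950.00 — a scale of ×0.6835.
Applying the same ×0.6835: 1618.72 → 1106.38.

1106 px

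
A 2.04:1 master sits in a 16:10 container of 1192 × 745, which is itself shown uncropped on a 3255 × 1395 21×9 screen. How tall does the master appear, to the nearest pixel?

1094 px

2.04:1 in 1192×745: fills the width, so the master is 1192.00 × 584.31.
Second fit — the 16:10 canvas into 3255×1395 spans the height: 2232.00 × 1395.00 (×1.8725 from 1192×745).
Applying the same ×1.8725: 584.31 → 1094.12.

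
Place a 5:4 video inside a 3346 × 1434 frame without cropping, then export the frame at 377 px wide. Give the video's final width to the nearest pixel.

At 3346×1434 the video is height-limited, so width = 1434 × 5/4 ≈ 1792.50 px.
Scaling 3346 → 377 is ×0.1127, so the width becomes 1792.50 × 0.1127 ≈ 201.96 px.

202 px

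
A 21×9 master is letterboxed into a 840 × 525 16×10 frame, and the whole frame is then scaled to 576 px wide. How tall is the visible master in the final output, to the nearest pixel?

247 px

Fitted into 840×525, the master spans the width; its height is 840 × 9/21 ≈ 360.00 px.
The frame scales by 576/840 = 0.6857; 360.00 × 0.6857 ≈ 246.86 px.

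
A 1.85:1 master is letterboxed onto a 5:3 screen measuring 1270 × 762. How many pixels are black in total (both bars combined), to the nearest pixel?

95902 pixels

Since 1.850 > 1.667, the master is width-limited.
The master is 1270 / 1.850 ≈ 686.4865 px tall.
Leftover height: 762 − 686.4865 = 75.5135 px.
That's 75.5135 × 1270 ≈ 95902 black pixels.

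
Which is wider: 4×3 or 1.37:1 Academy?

4×3 = 1.333 and 1.37; 1.37 > 1.333.

1.37:1 Academy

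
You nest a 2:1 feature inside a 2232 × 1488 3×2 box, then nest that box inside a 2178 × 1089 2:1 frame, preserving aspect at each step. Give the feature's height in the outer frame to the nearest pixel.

817 px

2:1 in 2232×1488: fills the width, so the feature is 2232.00 × 1116.00.
3×2 in 2178×1089: fills the height, so the intermediate becomes 1633.50 × 1089.00 — a scale of ×0.7319.
The feature scales with it: height 1116.00 × 0.7319 ≈ 816.75.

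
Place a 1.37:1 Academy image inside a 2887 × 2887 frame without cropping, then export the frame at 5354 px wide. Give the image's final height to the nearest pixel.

3908 px

At 2887×2887 the image is width-limited, so height = 2887 / 1.370 ≈ 2107.30 px.
The frame scales by 5354/2887 = 1.8545; 2107.30 × 1.8545 ≈ 3908.03 px.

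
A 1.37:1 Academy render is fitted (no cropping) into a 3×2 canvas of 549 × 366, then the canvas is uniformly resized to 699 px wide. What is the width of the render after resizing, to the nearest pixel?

638 px

At 549×366 the render is height-limited, so width = 366 × 1.370 ≈ 501.42 px.
Scaling 549 → 699 is ×1.2732, so the width becomes 501.42 × 1.2732 ≈ 638.42 px.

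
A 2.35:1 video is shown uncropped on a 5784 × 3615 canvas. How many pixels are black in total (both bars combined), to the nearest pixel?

6673136 pixels

2.35:1 (2.350) > 16:10 (1.600), so the video fills the width.
That makes the image 2461.2766 px tall (5784 / 2.350).
Black = 3615 − 2461.2766 = 1153.7234 px.
That's 1153.7234 × 5784 ≈ 6673136 black pixels.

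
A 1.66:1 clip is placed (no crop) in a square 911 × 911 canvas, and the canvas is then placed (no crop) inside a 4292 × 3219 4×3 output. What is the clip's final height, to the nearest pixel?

First fit — 1.66:1 into 911×911 spans the width: 911.00 × 548.80.
The square canvas is height-limited in 4292×3219, giving 3219.00 × 3219.00; scale factor 3.5335.
So the clip's height is 548.80 × 3.5335 ≈ 1939.16.

1939 px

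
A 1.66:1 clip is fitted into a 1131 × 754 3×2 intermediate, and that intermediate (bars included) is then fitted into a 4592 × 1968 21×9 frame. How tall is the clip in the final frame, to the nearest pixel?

1778 px

Inside the 1131×754 canvas the clip is width-limited at 1131.00 × 681.33.
3×2 in 4592×1968: fills the height, so the intermediate becomes 2952.00 × 1968.00 — a scale of ×2.6101.
Applying the same ×2.6101: 681.33 → 1778.31.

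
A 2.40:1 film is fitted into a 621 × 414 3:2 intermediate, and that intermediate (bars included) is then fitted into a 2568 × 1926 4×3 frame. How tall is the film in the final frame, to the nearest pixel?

1070 px

First fit — 2.40:1 into 621×414 spans the width: 621.00 × 258.75.
Second fit — the 3:2 canvas into 2568×1926 spans the width: 2568.00 × 1712.00 (×4.1353 from 621×414).
Applying the same ×4.1353: 258.75 → 1070.00.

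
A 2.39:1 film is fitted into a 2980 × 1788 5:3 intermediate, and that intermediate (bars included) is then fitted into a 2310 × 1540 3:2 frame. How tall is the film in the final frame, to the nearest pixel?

2.39:1 in 2980×1788: fills the width, so the film is 2980.00 × 1246.86.
Second fit — the 5:3 canvas into 2310×1540 spans the width: 2310.00 × 1386.00 (×0.7752 from 2980×1788).
So the film's height is 1246.86 × 0.7752 ≈ 966.53.

967 px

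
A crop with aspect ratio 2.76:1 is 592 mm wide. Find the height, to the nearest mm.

592 / 2.760 = 214.49.

214 mm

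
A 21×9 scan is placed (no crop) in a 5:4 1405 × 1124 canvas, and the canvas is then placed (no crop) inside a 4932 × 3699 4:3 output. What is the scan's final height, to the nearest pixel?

21×9 in 1405×1124: fills the width, so the scan is 1405.00 × 602.14.
Second fit — the 5:4 canvas into 4932×3699 spans the height: 4623.75 × 3699.00 (×3.2909 from 1405×1124).
Applying the same ×3.2909: 602.14 → 1981.61.

1982 px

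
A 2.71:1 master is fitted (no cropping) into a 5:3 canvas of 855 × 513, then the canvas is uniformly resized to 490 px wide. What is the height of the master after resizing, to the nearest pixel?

In the 855×513 frame the master fills the width: height = 855 / 2.710 ≈ 315.50 px.
Resizing to 490 px wide multiplies everything by 0.5731: 315.50 → 180.81 px.

181 px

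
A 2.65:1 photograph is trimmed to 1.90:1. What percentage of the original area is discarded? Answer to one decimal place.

28.3%

1.90:1 is narrower than 2.65:1, so the crop keeps the full height and trims the width.
(1.900)/(2.650) ≈ 0.717 of the area survives, leaving 28.30% discarded.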